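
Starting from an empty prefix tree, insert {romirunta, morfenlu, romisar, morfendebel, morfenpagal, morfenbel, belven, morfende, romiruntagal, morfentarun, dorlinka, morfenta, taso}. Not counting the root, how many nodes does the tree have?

59

For each word, the new-node count is its length minus the longest prefix already in the trie:
  "romirunta" → 9 new (r, o, m, i, r, u, n, t, a)
  "morfenlu" → 8 new (m, o, r, f, e, n, l, u)
  "romisar" → prefix "romi" already present; 3 new (s, a, r)
  "morfendebel" → prefix "morfen" already present; 5 new (d, e, b, e, l)
  "morfenpagal" → prefix "morfen" already present; 5 new (p, a, g, a, l)
  "morfenbel" → prefix "morfen" already present; 3 new (b, e, l)
  "belven" → 6 new (b, e, l, v, e, n)
  "morfende" → prefix "morfende" already present; 0 new (none)
  "romiruntagal" → prefix "romirunta" already present; 3 new (g, a, l)
  "morfentarun" → prefix "morfen" already present; 5 new (t, a, r, u, n)
  "dorlinka" → 8 new (d, o, r, l, i, n, k, a)
  "morfenta" → prefix "morfenta" already present; 0 new (none)
  "taso" → 4 new (t, a, s, o)
Total nodes = 9 + 8 + 3 + 5 + 5 + 3 + 6 + 0 + 3 + 5 + 8 + 0 + 4 = 59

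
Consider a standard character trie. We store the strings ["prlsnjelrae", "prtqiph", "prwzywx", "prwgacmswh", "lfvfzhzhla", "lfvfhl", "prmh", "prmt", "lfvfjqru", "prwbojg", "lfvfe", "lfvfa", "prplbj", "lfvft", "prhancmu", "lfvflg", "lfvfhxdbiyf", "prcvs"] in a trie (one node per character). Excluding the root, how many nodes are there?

For each word, the new-node count is its length minus the longest prefix already in the trie:
  "prlsnjelrae" → 11 new (p, r, l, s, n, j, e, l, r, a, e)
  "prtqiph" → prefix "pr" already present; 5 new (t, q, i, p, h)
  "prwzywx" → prefix "pr" already present; 5 new (w, z, y, w, x)
  "prwgacmswh" → prefix "prw" already present; 7 new (g, a, c, m, s, w, h)
  "lfvfzhzhla" → 10 new (l, f, v, f, z, h, z, h, l, a)
  "lfvfhl" → prefix "lfvf" already present; 2 new (h, l)
  "prmh" → prefix "pr" already present; 2 new (m, h)
  "prmt" → prefix "prm" already present; 1 new (t)
  "lfvfjqru" → prefix "lfvf" already present; 4 new (j, q, r, u)
  "prwbojg" → prefix "prw" already present; 4 new (b, o, j, g)
  "lfvfe" → prefix "lfvf" already present; 1 new (e)
  "lfvfa" → prefix "lfvf" already present; 1 new (a)
  "prplbj" → prefix "pr" already present; 4 new (p, l, b, j)
  "lfvft" → prefix "lfvf" already present; 1 new (t)
  "prhancmu" → prefix "pr" already present; 6 new (h, a, n, c, m, u)
  "lfvflg" → prefix "lfvf" already present; 2 new (l, g)
  "lfvfhxdbiyf" → prefix "lfvfh" already present; 6 new (x, d, b, i, y, f)
  "prcvs" → prefix "pr" already present; 3 new (c, v, s)
Total nodes = 11 + 5 + 5 + 7 + 10 + 2 + 2 + 1 + 4 + 4 + 1 + 1 + 4 + 1 + 6 + 2 + 6 + 3 = 75

75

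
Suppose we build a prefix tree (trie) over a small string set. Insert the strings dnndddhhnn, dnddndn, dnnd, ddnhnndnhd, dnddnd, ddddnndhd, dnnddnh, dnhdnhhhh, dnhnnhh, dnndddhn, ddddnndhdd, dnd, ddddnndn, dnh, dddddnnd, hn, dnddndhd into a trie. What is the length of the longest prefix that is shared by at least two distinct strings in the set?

The deepest shared node is where two words last agree before diverging.
"ddddnndhd" and "ddddnndhdd" agree on "ddddnndhd" (9 characters) before diverging; nothing deeper is shared.
Longest shared-prefix length: 9

9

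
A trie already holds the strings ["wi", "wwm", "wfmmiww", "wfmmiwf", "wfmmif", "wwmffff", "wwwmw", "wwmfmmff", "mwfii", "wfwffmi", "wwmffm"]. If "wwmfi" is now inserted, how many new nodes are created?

1

Walking "wwmfi" from the root, the first 4 characters ("wwmf") follow existing edges; "i" is the first miss.
New nodes needed: |"wwmfi"| − 4 = 5 − 4 = 1.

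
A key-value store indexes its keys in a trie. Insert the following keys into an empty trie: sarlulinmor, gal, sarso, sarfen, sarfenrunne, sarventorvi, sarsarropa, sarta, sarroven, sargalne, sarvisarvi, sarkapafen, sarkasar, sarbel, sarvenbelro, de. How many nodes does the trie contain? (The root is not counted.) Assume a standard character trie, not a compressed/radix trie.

76

Trace insertions, counting only characters that open a new branch:
  "sarlulinmor" → 11 new (s, a, r, l, u, l, i, n, m, o, r)
  "gal" → 3 new (g, a, l)
  "sarso" → prefix "sar" already present; 2 new (s, o)
  "sarfen" → prefix "sar" already present; 3 new (f, e, n)
  "sarfenrunne" → prefix "sarfen" already present; 5 new (r, u, n, n, e)
  "sarventorvi" → prefix "sar" already present; 8 new (v, e, n, t, o, r, v, i)
  "sarsarropa" → prefix "sars" already present; 6 new (a, r, r, o, p, a)
  "sarta" → prefix "sar" already present; 2 new (t, a)
  "sarroven" → prefix "sar" already present; 5 new (r, o, v, e, n)
  "sargalne" → prefix "sar" already present; 5 new (g, a, l, n, e)
  "sarvisarvi" → prefix "sarv" already present; 6 new (i, s, a, r, v, i)
  "sarkapafen" → prefix "sar" already present; 7 new (k, a, p, a, f, e, n)
  "sarkasar" → prefix "sarka" already present; 3 new (s, a, r)
  "sarbel" → prefix "sar" already present; 3 new (b, e, l)
  "sarvenbelro" → prefix "sarven" already present; 5 new (b, e, l, r, o)
  "de" → 2 new (d, e)
Total nodes = 11 + 3 + 2 + 3 + 5 + 8 + 6 + 2 + 5 + 5 + 6 + 7 + 3 + 3 + 5 + 2 = 76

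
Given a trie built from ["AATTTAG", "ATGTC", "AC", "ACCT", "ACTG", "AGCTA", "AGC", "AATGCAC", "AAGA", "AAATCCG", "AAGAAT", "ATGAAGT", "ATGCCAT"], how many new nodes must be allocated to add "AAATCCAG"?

The longest prefix of "AAATCCAG" already in the trie is "AAATCC" (length 6).
New nodes needed: |"AAATCCAG"| − 6 = 8 − 6 = 2.

2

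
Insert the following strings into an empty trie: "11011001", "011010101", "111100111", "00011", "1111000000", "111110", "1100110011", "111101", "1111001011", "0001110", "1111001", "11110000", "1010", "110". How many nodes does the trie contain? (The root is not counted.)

Insert word by word; a character creates a node only if that edge doesn't already exist:
  "11011001" → 8 new (1, 1, 0, 1, 1, 0, 0, 1)
  "011010101" → 9 new (0, 1, 1, 0, 1, 0, 1, 0, 1)
  "111100111" → prefix "11" already present; 7 new (1, 1, 0, 0, 1, 1, 1)
  "00011" → prefix "0" already present; 4 new (0, 0, 1, 1)
  "1111000000" → prefix "111100" already present; 4 new (0, 0, 0, 0)
  "111110" → prefix "1111" already present; 2 new (1, 0)
  "1100110011" → prefix "110" already present; 7 new (0, 1, 1, 0, 0, 1, 1)
  "111101" → prefix "11110" already present; 1 new (1)
  "1111001011" → prefix "1111001" already present; 3 new (0, 1, 1)
  "0001110" → prefix "00011" already present; 2 new (1, 0)
  "1111001" → prefix "1111001" already present; 0 new (none)
  "11110000" → prefix "11110000" already present; 0 new (none)
  "1010" → prefix "1" already present; 3 new (0, 1, 0)
  "110" → prefix "110" already present; 0 new (none)
Total nodes = 8 + 9 + 7 + 4 + 4 + 2 + 7 + 1 + 3 + 2 + 0 + 0 + 3 + 0 = 50

50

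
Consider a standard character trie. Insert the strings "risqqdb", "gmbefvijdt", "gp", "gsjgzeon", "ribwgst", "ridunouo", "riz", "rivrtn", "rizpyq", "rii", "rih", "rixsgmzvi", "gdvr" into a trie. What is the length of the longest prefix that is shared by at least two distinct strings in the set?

3

Look for the deepest trie node that still has at least two words in its subtree.
"riz" and "rizpyq" agree on "riz" (3 characters) before diverging; nothing deeper is shared.
Longest shared-prefix length: 3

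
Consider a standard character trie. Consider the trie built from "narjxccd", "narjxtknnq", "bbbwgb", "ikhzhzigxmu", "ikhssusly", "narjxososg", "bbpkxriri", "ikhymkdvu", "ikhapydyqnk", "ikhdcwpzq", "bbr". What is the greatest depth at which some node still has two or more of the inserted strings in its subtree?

5

Equivalently: take the maximum, over all pairs, of their longest common prefix length.
e.g. "narjxccd" and "narjxososg" share the prefix "narjx" of length 5; no pair shares a longer one.
Longest shared-prefix length: 5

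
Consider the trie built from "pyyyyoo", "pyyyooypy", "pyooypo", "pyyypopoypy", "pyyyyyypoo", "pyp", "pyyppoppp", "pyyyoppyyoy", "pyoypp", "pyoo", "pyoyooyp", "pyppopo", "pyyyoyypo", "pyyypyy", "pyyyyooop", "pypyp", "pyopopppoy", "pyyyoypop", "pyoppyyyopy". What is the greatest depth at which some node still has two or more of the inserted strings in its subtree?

7

Equivalently: take the maximum, over all pairs, of their longest common prefix length.
e.g. "pyyyyoo" and "pyyyyooop" share the prefix "pyyyyoo" of length 7; no pair shares a longer one.
Longest shared-prefix length: 7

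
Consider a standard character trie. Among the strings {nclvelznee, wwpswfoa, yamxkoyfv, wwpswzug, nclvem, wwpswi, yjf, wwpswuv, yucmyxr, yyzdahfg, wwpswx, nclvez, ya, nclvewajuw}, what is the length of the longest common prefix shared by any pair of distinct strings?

5

Equivalently: take the maximum, over all pairs, of their longest common prefix length.
e.g. "nclvelznee" and "nclvem" share the prefix "nclve" of length 5; no pair shares a longer one.
Longest shared-prefix length: 5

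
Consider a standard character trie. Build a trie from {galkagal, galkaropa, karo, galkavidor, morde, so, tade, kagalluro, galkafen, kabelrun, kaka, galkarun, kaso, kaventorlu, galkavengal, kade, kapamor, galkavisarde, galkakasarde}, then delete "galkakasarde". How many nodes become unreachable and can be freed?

After clearing the end-marker at "galkakasarde", prune upward until reaching a node still needed by another word.
The suffix "kasarde" (7 nodes) is used only by "galkakasarde"; the node for "galka" still has the child "g", so pruning stops there.
Nodes removed: 7

7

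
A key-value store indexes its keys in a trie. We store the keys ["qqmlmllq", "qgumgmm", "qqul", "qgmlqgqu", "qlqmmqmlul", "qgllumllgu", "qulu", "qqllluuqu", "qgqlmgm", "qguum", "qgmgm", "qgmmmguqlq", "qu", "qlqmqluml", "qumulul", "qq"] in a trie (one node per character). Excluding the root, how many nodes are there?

75

For each word, the new-node count is its length minus the longest prefix already in the trie:
  "qqmlmllq" → 8 new (q, q, m, l, m, l, l, q)
  "qgumgmm" → prefix "q" already present; 6 new (g, u, m, g, m, m)
  "qqul" → prefix "qq" already present; 2 new (u, l)
  "qgmlqgqu" → prefix "qg" already present; 6 new (m, l, q, g, q, u)
  "qlqmmqmlul" → prefix "q" already present; 9 new (l, q, m, m, q, m, l, u, l)
  "qgllumllgu" → prefix "qg" already present; 8 new (l, l, u, m, l, l, g, u)
  "qulu" → prefix "q" already present; 3 new (u, l, u)
  "qqllluuqu" → prefix "qq" already present; 7 new (l, l, l, u, u, q, u)
  "qgqlmgm" → prefix "qg" already present; 5 new (q, l, m, g, m)
  "qguum" → prefix "qgu" already present; 2 new (u, m)
  "qgmgm" → prefix "qgm" already present; 2 new (g, m)
  "qgmmmguqlq" → prefix "qgm" already present; 7 new (m, m, g, u, q, l, q)
  "qu" → prefix "qu" already present; 0 new (none)
  "qlqmqluml" → prefix "qlqm" already present; 5 new (q, l, u, m, l)
  "qumulul" → prefix "qu" already present; 5 new (m, u, l, u, l)
  "qq" → prefix "qq" already present; 0 new (none)
Total nodes = 8 + 6 + 2 + 6 + 9 + 8 + 3 + 7 + 5 + 2 + 2 + 7 + 0 + 5 + 5 + 0 = 75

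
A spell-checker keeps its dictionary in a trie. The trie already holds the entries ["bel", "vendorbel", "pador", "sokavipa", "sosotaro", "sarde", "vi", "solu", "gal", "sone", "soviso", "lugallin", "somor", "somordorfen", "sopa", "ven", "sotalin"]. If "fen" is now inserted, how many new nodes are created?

Nothing in the trie begins with "f"; the whole of "fen" is new.
3 − 0 = 3 new nodes.

3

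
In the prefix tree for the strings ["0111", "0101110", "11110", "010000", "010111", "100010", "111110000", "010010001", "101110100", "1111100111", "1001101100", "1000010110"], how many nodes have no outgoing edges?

A leaf is a node with no children — equivalently, the end of a word that is not a proper prefix of any other stored word.
Those words: "010000", "010010001", "0101110", "0111", "1000010110", "100010", "1001101100", "101110100", "11110", "111110000", "1111100111"
Leaf count: 11

11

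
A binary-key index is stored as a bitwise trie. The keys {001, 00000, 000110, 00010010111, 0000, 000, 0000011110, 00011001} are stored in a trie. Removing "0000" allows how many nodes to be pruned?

Walk "0000" from the leaf back toward the root, removing each node that no remaining word uses.
Every node on "0000" is still needed (e.g. by "00000"), so nothing is freed.
Nodes removed: 0

0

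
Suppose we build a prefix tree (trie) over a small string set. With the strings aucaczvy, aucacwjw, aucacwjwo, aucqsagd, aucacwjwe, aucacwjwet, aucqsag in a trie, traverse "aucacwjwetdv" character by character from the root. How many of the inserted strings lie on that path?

Check each prefix of "aucacwjwetdv" against the stored set — each match is an end-marker on the path.
Prefixes of the query that are stored words: "aucacwjw", "aucacwjwe", "aucacwjwet"
Count: 3

3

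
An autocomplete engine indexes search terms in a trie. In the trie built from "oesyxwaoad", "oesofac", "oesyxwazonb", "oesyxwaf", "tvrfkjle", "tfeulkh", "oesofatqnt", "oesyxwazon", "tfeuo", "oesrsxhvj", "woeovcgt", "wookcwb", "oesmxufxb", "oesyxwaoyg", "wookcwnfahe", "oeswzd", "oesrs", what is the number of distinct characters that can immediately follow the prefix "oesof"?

1

Follow the path "oesof" to its node, then look at its outgoing edges.
Characters that immediately follow "oesof" among the stored strings: {a}.
That node has 1 child edge.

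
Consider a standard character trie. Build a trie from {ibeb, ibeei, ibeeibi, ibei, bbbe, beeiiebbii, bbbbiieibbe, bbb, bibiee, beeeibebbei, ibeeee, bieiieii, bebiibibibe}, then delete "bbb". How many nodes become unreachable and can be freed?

0

After clearing the end-marker at "bbb", prune upward until reaching a node still needed by another word.
Every node on "bbb" is still needed (e.g. by "bbbe"), so nothing is freed.
Nodes removed: 0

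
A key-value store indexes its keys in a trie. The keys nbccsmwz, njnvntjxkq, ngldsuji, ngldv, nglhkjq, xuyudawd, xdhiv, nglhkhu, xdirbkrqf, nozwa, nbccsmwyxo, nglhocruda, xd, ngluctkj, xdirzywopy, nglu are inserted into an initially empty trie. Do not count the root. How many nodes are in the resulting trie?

For each word, the new-node count is its length minus the longest prefix already in the trie:
  "nbccsmwz" → 8 new (n, b, c, c, s, m, w, z)
  "njnvntjxkq" → prefix "n" already present; 9 new (j, n, v, n, t, j, x, k, q)
  "ngldsuji" → prefix "n" already present; 7 new (g, l, d, s, u, j, i)
  "ngldv" → prefix "ngld" already present; 1 new (v)
  "nglhkjq" → prefix "ngl" already present; 4 new (h, k, j, q)
  "xuyudawd" → 8 new (x, u, y, u, d, a, w, d)
  "xdhiv" → prefix "x" already present; 4 new (d, h, i, v)
  "nglhkhu" → prefix "nglhk" already present; 2 new (h, u)
  "xdirbkrqf" → prefix "xd" already present; 7 new (i, r, b, k, r, q, f)
  "nozwa" → prefix "n" already present; 4 new (o, z, w, a)
  "nbccsmwyxo" → prefix "nbccsmw" already present; 3 new (y, x, o)
  "nglhocruda" → prefix "nglh" already present; 6 new (o, c, r, u, d, a)
  "xd" → prefix "xd" already present; 0 new (none)
  "ngluctkj" → prefix "ngl" already present; 5 new (u, c, t, k, j)
  "xdirzywopy" → prefix "xdir" already present; 6 new (z, y, w, o, p, y)
  "nglu" → prefix "nglu" already present; 0 new (none)
Total nodes = 8 + 9 + 7 + 1 + 4 + 8 + 4 + 2 + 7 + 4 + 3 + 6 + 0 + 5 + 6 + 0 = 74

74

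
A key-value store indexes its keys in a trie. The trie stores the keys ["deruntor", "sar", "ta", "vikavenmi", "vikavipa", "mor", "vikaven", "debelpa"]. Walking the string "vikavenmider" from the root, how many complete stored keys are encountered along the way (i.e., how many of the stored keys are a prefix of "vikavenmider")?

Check each prefix of "vikavenmider" against the stored set — each match is an end-marker on the path.
Prefixes of the query that are stored words: "vikaven", "vikavenmi"
Count: 2

2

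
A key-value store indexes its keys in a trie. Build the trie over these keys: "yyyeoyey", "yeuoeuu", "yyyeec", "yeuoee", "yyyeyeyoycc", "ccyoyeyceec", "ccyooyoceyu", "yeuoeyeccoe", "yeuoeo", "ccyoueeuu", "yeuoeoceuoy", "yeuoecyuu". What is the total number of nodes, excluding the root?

Insert word by word; a character creates a node only if that edge doesn't already exist:
  "yyyeoyey" → 8 new (y, y, y, e, o, y, e, y)
  "yeuoeuu" → prefix "y" already present; 6 new (e, u, o, e, u, u)
  "yyyeec" → prefix "yyye" already present; 2 new (e, c)
  "yeuoee" → prefix "yeuoe" already present; 1 new (e)
  "yyyeyeyoycc" → prefix "yyye" already present; 7 new (y, e, y, o, y, c, c)
  "ccyoyeyceec" → 11 new (c, c, y, o, y, e, y, c, e, e, c)
  "ccyooyoceyu" → prefix "ccyo" already present; 7 new (o, y, o, c, e, y, u)
  "yeuoeyeccoe" → prefix "yeuoe" already present; 6 new (y, e, c, c, o, e)
  "yeuoeo" → prefix "yeuoe" already present; 1 new (o)
  "ccyoueeuu" → prefix "ccyo" already present; 5 new (u, e, e, u, u)
  "yeuoeoceuoy" → prefix "yeuoeo" already present; 5 new (c, e, u, o, y)
  "yeuoecyuu" → prefix "yeuoe" already present; 4 new (c, y, u, u)
Total nodes = 8 + 6 + 2 + 1 + 7 + 11 + 7 + 6 + 1 + 5 + 5 + 4 = 63

63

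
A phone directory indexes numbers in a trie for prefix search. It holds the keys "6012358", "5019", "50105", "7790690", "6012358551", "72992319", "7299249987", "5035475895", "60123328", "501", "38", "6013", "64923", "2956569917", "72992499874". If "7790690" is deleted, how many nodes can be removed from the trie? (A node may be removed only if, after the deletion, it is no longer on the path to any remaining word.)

Walk "7790690" from the leaf back toward the root, removing each node that no remaining word uses.
The suffix "790690" (6 nodes) is used only by "7790690"; the node for "7" still has the child "2", so pruning stops there.
Nodes removed: 6

6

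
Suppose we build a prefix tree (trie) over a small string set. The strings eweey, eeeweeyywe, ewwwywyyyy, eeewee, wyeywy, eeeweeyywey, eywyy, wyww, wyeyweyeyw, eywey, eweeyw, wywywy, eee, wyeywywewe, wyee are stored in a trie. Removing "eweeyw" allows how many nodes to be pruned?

1

After clearing the end-marker at "eweeyw", prune upward until reaching a node still needed by another word.
The suffix "w" (1 node) is used only by "eweeyw"; "eweey" is itself a stored word, so pruning stops there.
Nodes removed: 1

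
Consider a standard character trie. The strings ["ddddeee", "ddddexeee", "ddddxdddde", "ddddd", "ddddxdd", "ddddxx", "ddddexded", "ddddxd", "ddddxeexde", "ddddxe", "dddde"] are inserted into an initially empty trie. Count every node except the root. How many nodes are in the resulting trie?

27

Trie structure (* marks end of a word):
(root)
└─ d
   └─ d
      └─ d
         └─ d
            ├─ d *
            ├─ e *
            │  ├─ e
            │  │  └─ e *
            │  └─ x
            │     ├─ d
            │     │  └─ e
            │     │     └─ d *
            │     └─ e
            │        └─ e
            │           └─ e *
            └─ x
               ├─ d *
               │  └─ d *
               │     └─ d
               │        └─ d
               │           └─ e *
               ├─ e *
               │  └─ e
               │     └─ x
               │        └─ d
               │           └─ e *
               └─ x *
Counting every labelled node above: 27.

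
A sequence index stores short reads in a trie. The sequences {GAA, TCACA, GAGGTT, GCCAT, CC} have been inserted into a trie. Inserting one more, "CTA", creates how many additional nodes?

Walking "CTA" from the root, the first 1 characters ("C") follow existing edges; "T" is the first miss.
New nodes needed: |"CTA"| − 1 = 3 − 1 = 2.

2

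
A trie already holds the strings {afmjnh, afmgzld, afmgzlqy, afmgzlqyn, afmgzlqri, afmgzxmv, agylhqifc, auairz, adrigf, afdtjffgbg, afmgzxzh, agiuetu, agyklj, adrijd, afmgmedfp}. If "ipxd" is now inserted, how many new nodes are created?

4

"ipxd" shares no prefix with any stored word, so all 4 characters open new nodes.
4 − 0 = 4 new nodes.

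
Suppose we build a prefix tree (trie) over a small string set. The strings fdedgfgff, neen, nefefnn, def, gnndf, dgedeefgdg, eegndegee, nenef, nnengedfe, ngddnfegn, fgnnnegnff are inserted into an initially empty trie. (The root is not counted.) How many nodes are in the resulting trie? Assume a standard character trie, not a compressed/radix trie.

Count nodes per top-level branch (shared prefixes stored once):
  'd'-branch (def, dgedeefgdg): 12 nodes
  'e'-branch (eegndegee): 9 nodes
  'f'-branch (fdedgfgff, fgnnnegnff): 18 nodes
  'g'-branch (gnndf): 5 nodes
  'n'-branch (neen, nefefnn, nenef, ngddnfegn, nnengedfe): 28 nodes
Sum: 72

72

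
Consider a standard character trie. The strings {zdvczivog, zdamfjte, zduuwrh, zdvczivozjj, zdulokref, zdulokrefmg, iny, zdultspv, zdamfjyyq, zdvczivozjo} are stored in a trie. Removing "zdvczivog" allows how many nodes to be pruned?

1

After clearing the end-marker at "zdvczivog", prune upward until reaching a node still needed by another word.
The suffix "g" (1 node) is used only by "zdvczivog"; the node for "zdvczivo" still has the child "z", so pruning stops there.
Nodes removed: 1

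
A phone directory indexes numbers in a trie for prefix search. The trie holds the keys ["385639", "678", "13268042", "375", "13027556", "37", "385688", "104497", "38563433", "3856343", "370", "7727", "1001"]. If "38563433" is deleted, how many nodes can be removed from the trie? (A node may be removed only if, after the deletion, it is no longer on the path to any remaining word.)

1

After clearing the end-marker at "38563433", prune upward until reaching a node still needed by another word.
The suffix "3" (1 node) is used only by "38563433"; "3856343" is itself a stored word, so pruning stops there.
Nodes removed: 1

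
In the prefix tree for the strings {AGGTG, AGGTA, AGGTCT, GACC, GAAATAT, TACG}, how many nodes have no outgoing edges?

6

A leaf is a node with no children — equivalently, the end of a word that is not a proper prefix of any other stored word.
Those words: "AGGTA", "AGGTCT", "AGGTG", "GAAATAT", "GACC", "TACG"
Leaf count: 6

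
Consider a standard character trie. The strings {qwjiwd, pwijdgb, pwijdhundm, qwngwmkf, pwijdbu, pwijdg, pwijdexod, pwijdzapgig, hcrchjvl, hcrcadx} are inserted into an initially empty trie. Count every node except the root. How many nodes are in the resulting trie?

For each word, the new-node count is its length minus the longest prefix already in the trie:
  "qwjiwd" → 6 new (q, w, j, i, w, d)
  "pwijdgb" → 7 new (p, w, i, j, d, g, b)
  "pwijdhundm" → prefix "pwijd" already present; 5 new (h, u, n, d, m)
  "qwngwmkf" → prefix "qw" already present; 6 new (n, g, w, m, k, f)
  "pwijdbu" → prefix "pwijd" already present; 2 new (b, u)
  "pwijdg" → prefix "pwijdg" already present; 0 new (none)
  "pwijdexod" → prefix "pwijd" already present; 4 new (e, x, o, d)
  "pwijdzapgig" → prefix "pwijd" already present; 6 new (z, a, p, g, i, g)
  "hcrchjvl" → 8 new (h, c, r, c, h, j, v, l)
  "hcrcadx" → prefix "hcrc" already present; 3 new (a, d, x)
Total nodes = 6 + 7 + 5 + 6 + 2 + 0 + 4 + 6 + 8 + 3 = 47

47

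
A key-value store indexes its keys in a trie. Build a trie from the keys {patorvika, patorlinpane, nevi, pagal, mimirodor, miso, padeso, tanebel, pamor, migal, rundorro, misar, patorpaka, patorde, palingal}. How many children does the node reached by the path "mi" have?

Walk "mi" from the root, arriving at one node.
Distinct next characters after "mi": g, m, s.
That node has 3 child edges.

3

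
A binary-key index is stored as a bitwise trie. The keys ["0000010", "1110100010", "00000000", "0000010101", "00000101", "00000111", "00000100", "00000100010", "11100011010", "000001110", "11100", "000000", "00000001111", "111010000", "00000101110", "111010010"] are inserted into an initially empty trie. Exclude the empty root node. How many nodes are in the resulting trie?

For each word, the new-node count is its length minus the longest prefix already in the trie:
  "0000010" → 7 new (0, 0, 0, 0, 0, 1, 0)
  "1110100010" → 10 new (1, 1, 1, 0, 1, 0, 0, 0, 1, 0)
  "00000000" → prefix "00000" already present; 3 new (0, 0, 0)
  "0000010101" → prefix "0000010" already present; 3 new (1, 0, 1)
  "00000101" → prefix "00000101" already present; 0 new (none)
  "00000111" → prefix "000001" already present; 2 new (1, 1)
  "00000100" → prefix "0000010" already present; 1 new (0)
  "00000100010" → prefix "00000100" already present; 3 new (0, 1, 0)
  "11100011010" → prefix "1110" already present; 7 new (0, 0, 1, 1, 0, 1, 0)
  "000001110" → prefix "00000111" already present; 1 new (0)
  "11100" → prefix "11100" already present; 0 new (none)
  "000000" → prefix "000000" already present; 0 new (none)
  "00000001111" → prefix "0000000" already present; 4 new (1, 1, 1, 1)
  "111010000" → prefix "11101000" already present; 1 new (0)
  "00000101110" → prefix "00000101" already present; 3 new (1, 1, 0)
  "111010010" → prefix "1110100" already present; 2 new (1, 0)
Total nodes = 7 + 10 + 3 + 3 + 0 + 2 + 1 + 3 + 7 + 1 + 0 + 0 + 4 + 1 + 3 + 2 = 47

47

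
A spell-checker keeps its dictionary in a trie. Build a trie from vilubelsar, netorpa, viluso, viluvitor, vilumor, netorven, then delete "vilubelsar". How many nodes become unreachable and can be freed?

6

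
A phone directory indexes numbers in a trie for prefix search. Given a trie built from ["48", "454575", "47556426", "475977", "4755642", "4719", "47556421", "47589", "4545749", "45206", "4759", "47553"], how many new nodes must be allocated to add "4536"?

2

Walking "4536" from the root, the first 2 characters ("45") follow existing edges; "3" is the first miss.
Each of the 2 remaining characters creates one node.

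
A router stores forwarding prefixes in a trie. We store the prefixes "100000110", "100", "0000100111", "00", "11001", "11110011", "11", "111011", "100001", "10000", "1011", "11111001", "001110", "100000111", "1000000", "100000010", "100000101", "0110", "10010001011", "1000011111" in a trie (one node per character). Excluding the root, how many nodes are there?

64

Trace insertions, counting only characters that open a new branch:
  "100000110" → 9 new (1, 0, 0, 0, 0, 0, 1, 1, 0)
  "100" → prefix "100" already present; 0 new (none)
  "0000100111" → 10 new (0, 0, 0, 0, 1, 0, 0, 1, 1, 1)
  "00" → prefix "00" already present; 0 new (none)
  "11001" → prefix "1" already present; 4 new (1, 0, 0, 1)
  "11110011" → prefix "11" already present; 6 new (1, 1, 0, 0, 1, 1)
  "11" → prefix "11" already present; 0 new (none)
  "111011" → prefix "111" already present; 3 new (0, 1, 1)
  "100001" → prefix "10000" already present; 1 new (1)
  "10000" → prefix "10000" already present; 0 new (none)
  "1011" → prefix "10" already present; 2 new (1, 1)
  "11111001" → prefix "1111" already present; 4 new (1, 0, 0, 1)
  "001110" → prefix "00" already present; 4 new (1, 1, 1, 0)
  "100000111" → prefix "10000011" already present; 1 new (1)
  "1000000" → prefix "100000" already present; 1 new (0)
  "100000010" → prefix "1000000" already present; 2 new (1, 0)
  "100000101" → prefix "1000001" already present; 2 new (0, 1)
  "0110" → prefix "0" already present; 3 new (1, 1, 0)
  "10010001011" → prefix "100" already present; 8 new (1, 0, 0, 0, 1, 0, 1, 1)
  "1000011111" → prefix "100001" already present; 4 new (1, 1, 1, 1)
Total nodes = 9 + 0 + 10 + 0 + 4 + 6 + 0 + 3 + 1 + 0 + 2 + 4 + 4 + 1 + 1 + 2 + 2 + 3 + 8 + 4 = 64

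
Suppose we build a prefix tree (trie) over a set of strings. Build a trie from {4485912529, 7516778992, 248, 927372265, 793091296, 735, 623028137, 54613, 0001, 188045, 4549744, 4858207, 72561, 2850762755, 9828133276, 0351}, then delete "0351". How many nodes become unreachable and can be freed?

3

A node on "0351"'s path can go only if nothing else ends at it or branches off below it.
The suffix "351" (3 nodes) is used only by "0351"; the node for "0" still has the child "0", so pruning stops there.
Nodes removed: 3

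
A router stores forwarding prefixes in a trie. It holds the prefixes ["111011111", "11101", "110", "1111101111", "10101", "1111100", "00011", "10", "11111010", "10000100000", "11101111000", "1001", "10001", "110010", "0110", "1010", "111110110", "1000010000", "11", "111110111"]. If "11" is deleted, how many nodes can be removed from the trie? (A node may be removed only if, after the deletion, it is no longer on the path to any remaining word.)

0

A node on "11"'s path can go only if nothing else ends at it or branches off below it.
Every node on "11" is still needed (e.g. by "111011111"), so nothing is freed.
Nodes removed: 0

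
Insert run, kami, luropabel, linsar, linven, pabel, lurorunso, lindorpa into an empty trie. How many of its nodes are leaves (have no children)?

8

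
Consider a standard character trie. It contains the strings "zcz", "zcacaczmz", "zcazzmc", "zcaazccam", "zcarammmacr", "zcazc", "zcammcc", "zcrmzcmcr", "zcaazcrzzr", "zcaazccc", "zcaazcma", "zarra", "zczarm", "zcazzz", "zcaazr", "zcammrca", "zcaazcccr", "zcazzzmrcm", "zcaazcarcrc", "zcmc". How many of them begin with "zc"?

Traverse to the node for "zc", then collect every word in that subtree.
Words under "zc": zcaazcarcrc, zcaazccam, zcaazccc, zcaazcccr, zcaazcma, zcaazcrzzr, zcaazr, zcacaczmz, zcammcc, zcammrca, zcarammmacr, zcazc, zcazzmc, zcazzz, zcazzzmrcm, zcmc, zcrmzcmcr, zcz, zczarm
Count: 19

19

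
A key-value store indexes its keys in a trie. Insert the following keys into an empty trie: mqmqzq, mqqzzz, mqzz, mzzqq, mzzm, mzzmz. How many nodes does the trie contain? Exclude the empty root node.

18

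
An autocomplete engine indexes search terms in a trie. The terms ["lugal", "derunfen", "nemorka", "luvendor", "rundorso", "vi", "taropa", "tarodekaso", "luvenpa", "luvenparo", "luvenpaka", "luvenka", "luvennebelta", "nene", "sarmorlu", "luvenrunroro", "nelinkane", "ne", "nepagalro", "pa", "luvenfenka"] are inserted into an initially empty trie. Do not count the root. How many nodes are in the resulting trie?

101

Trace insertions, counting only characters that open a new branch:
  "lugal" → 5 new (l, u, g, a, l)
  "derunfen" → 8 new (d, e, r, u, n, f, e, n)
  "nemorka" → 7 new (n, e, m, o, r, k, a)
  "luvendor" → prefix "lu" already present; 6 new (v, e, n, d, o, r)
  "rundorso" → 8 new (r, u, n, d, o, r, s, o)
  "vi" → 2 new (v, i)
  "taropa" → 6 new (t, a, r, o, p, a)
  "tarodekaso" → prefix "taro" already present; 6 new (d, e, k, a, s, o)
  "luvenpa" → prefix "luven" already present; 2 new (p, a)
  "luvenparo" → prefix "luvenpa" already present; 2 new (r, o)
  "luvenpaka" → prefix "luvenpa" already present; 2 new (k, a)
  "luvenka" → prefix "luven" already present; 2 new (k, a)
  "luvennebelta" → prefix "luven" already present; 7 new (n, e, b, e, l, t, a)
  "nene" → prefix "ne" already present; 2 new (n, e)
  "sarmorlu" → 8 new (s, a, r, m, o, r, l, u)
  "luvenrunroro" → prefix "luven" already present; 7 new (r, u, n, r, o, r, o)
  "nelinkane" → prefix "ne" already present; 7 new (l, i, n, k, a, n, e)
  "ne" → prefix "ne" already present; 0 new (none)
  "nepagalro" → prefix "ne" already present; 7 new (p, a, g, a, l, r, o)
  "pa" → 2 new (p, a)
  "luvenfenka" → prefix "luven" already present; 5 new (f, e, n, k, a)
Total nodes = 5 + 8 + 7 + 6 + 8 + 2 + 6 + 6 + 2 + 2 + 2 + 2 + 7 + 2 + 8 + 7 + 7 + 0 + 7 + 2 + 5 = 101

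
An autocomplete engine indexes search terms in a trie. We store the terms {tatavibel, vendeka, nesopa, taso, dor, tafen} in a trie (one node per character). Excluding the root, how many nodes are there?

30

Count nodes per top-level branch (shared prefixes stored once):
  'd'-branch (dor): 3 nodes
  'n'-branch (nesopa): 6 nodes
  't'-branch (tafen, taso, tatavibel): 14 nodes
  'v'-branch (vendeka): 7 nodes
Sum: 30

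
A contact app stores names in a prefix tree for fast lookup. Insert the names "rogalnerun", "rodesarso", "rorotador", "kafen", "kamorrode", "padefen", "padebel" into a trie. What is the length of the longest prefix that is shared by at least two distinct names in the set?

The deepest shared node is where two words last agree before diverging.
"padebel" and "padefen" agree on "pade" (4 characters) before diverging; nothing deeper is shared.
Longest shared-prefix length: 4

4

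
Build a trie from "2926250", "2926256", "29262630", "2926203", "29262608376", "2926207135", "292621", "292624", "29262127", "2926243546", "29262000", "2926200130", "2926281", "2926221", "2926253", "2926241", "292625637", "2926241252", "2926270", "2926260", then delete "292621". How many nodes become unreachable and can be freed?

After clearing the end-marker at "292621", prune upward until reaching a node still needed by another word.
Every node on "292621" is still needed (e.g. by "29262127"), so nothing is freed.
Nodes removed: 0

0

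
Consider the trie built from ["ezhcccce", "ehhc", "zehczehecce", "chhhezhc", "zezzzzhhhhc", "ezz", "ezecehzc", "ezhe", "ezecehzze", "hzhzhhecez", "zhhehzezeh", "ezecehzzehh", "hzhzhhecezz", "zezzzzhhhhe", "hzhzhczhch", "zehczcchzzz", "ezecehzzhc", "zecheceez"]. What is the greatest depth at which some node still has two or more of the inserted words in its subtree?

Look for the deepest trie node that still has at least two words in its subtree.
"hzhzhhecez" and "hzhzhhecezz" agree on "hzhzhhecez" (10 characters) before diverging; nothing deeper is shared.
Longest shared-prefix length: 10

10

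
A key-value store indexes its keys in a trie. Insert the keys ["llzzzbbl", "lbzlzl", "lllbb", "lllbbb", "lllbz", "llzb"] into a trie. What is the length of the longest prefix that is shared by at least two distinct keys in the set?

Look for the deepest trie node that still has at least two words in its subtree.
"lllbb" and "lllbbb" agree on "lllbb" (5 characters) before diverging; nothing deeper is shared.
Longest shared-prefix length: 5

5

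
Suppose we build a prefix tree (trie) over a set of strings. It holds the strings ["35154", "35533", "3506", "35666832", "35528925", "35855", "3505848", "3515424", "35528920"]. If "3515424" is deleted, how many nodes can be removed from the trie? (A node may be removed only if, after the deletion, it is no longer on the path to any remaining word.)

After clearing the end-marker at "3515424", prune upward until reaching a node still needed by another word.
The suffix "24" (2 nodes) is used only by "3515424"; "35154" is itself a stored word, so pruning stops there.
Nodes removed: 2

2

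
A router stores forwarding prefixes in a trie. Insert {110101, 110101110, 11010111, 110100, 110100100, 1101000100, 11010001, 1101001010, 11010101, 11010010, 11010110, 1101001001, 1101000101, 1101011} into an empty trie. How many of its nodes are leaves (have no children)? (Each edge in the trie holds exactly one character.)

A leaf is a node with no children — equivalently, the end of a word that is not a proper prefix of any other stored word.
Those words: "1101000100", "1101000101", "1101001001", "1101001010", "11010101", "11010110", "110101110"
Leaf count: 7

7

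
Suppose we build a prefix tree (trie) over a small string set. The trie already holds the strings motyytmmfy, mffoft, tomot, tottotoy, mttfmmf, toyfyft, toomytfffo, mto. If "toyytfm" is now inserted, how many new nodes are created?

4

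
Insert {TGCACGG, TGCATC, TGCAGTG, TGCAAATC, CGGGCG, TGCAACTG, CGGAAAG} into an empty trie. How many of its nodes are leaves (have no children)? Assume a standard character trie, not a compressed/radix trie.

7

A leaf is a node with no children — equivalently, the end of a word that is not a proper prefix of any other stored word.
Those words: "CGGAAAG", "CGGGCG", "TGCAAATC", "TGCAACTG", "TGCACGG", "TGCAGTG", "TGCATC"
Leaf count: 7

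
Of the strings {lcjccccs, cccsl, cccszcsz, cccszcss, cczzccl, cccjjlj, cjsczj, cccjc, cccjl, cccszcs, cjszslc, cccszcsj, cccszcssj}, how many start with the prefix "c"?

Walk to "c"; the words in its subtree are exactly those with that prefix.
Matches: "cccjc", "cccjjlj", "cccjl", "cccsl", "cccszcs", "cccszcsj", "cccszcss", "cccszcssj", "cccszcsz", "cczzccl", "cjsczj", "cjszslc"
Count: 12

12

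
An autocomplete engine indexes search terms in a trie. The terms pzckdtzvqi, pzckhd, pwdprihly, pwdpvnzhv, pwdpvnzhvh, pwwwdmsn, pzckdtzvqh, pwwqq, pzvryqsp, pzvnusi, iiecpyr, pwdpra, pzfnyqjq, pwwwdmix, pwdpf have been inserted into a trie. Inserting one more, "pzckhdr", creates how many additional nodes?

1

Walking "pzckhdr" from the root, the first 6 characters ("pzckhd") follow existing edges; "r" is the first miss.
New nodes needed: |"pzckhdr"| − 6 = 7 − 6 = 1.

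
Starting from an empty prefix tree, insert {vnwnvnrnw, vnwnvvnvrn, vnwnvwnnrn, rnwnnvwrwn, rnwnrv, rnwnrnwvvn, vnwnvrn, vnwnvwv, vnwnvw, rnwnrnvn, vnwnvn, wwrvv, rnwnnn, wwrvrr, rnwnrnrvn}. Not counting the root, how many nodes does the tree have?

52

For each word, the new-node count is its length minus the longest prefix already in the trie:
  "vnwnvnrnw" → 9 new (v, n, w, n, v, n, r, n, w)
  "vnwnvvnvrn" → prefix "vnwnv" already present; 5 new (v, n, v, r, n)
  "vnwnvwnnrn" → prefix "vnwnv" already present; 5 new (w, n, n, r, n)
  "rnwnnvwrwn" → 10 new (r, n, w, n, n, v, w, r, w, n)
  "rnwnrv" → prefix "rnwn" already present; 2 new (r, v)
  "rnwnrnwvvn" → prefix "rnwnr" already present; 5 new (n, w, v, v, n)
  "vnwnvrn" → prefix "vnwnv" already present; 2 new (r, n)
  "vnwnvwv" → prefix "vnwnvw" already present; 1 new (v)
  "vnwnvw" → prefix "vnwnvw" already present; 0 new (none)
  "rnwnrnvn" → prefix "rnwnrn" already present; 2 new (v, n)
  "vnwnvn" → prefix "vnwnvn" already present; 0 new (none)
  "wwrvv" → 5 new (w, w, r, v, v)
  "rnwnnn" → prefix "rnwnn" already present; 1 new (n)
  "wwrvrr" → prefix "wwrv" already present; 2 new (r, r)
  "rnwnrnrvn" → prefix "rnwnrn" already present; 3 new (r, v, n)
Total nodes = 9 + 5 + 5 + 10 + 2 + 5 + 2 + 1 + 0 + 2 + 0 + 5 + 1 + 2 + 3 = 52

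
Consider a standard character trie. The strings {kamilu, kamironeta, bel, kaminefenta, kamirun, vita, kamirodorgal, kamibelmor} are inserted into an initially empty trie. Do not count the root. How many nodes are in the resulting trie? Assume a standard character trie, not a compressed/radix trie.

40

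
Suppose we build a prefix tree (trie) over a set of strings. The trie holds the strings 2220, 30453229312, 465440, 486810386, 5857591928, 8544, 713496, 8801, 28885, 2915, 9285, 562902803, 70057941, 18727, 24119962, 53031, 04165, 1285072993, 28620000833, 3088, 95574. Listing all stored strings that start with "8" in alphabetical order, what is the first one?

8544

DFS of the "8" subtree visits, in order: "8544", "8801"
Position 1: 8544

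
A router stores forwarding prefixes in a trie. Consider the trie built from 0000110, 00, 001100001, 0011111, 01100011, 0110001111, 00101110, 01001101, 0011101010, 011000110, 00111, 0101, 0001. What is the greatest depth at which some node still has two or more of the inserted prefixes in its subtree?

8

Equivalently: take the maximum, over all pairs, of their longest common prefix length.
"01100011" and "011000110" agree on "01100011" (8 characters) before diverging; nothing deeper is shared.
Longest shared-prefix length: 8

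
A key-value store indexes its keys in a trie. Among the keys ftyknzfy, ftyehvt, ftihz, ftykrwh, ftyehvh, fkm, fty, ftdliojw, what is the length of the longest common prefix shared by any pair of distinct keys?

6

Look for the deepest trie node that still has at least two words in its subtree.
"ftyehvh" and "ftyehvt" agree on "ftyehv" (6 characters) before diverging; nothing deeper is shared.
Longest shared-prefix length: 6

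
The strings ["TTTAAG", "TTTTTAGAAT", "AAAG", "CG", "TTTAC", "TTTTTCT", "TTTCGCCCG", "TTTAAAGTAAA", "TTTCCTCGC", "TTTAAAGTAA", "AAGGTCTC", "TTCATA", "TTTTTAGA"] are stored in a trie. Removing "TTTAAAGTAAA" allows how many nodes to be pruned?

A node on "TTTAAAGTAAA"'s path can go only if nothing else ends at it or branches off below it.
The suffix "A" (1 node) is used only by "TTTAAAGTAAA"; "TTTAAAGTAA" is itself a stored word, so pruning stops there.
Nodes removed: 1

1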